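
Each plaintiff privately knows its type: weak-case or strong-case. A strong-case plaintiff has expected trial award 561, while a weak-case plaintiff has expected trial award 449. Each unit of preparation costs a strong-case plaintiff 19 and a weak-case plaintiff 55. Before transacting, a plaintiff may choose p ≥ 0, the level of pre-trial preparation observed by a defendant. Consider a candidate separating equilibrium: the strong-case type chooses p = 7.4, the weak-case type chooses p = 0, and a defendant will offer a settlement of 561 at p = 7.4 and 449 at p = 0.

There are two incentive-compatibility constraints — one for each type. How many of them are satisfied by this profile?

Weak-case type: stay at 0 → 449; mimic → 561 − 55 × 7.4 = 154. IC holds (449 ≥ 154).
Strong-case type: signal → 561 − 19 × 7.4 = 420.4; deviate to 0 → 449. IC fails (420.4 < 449).
1 of 2 constraints hold, so this profile is not an equilibrium.

1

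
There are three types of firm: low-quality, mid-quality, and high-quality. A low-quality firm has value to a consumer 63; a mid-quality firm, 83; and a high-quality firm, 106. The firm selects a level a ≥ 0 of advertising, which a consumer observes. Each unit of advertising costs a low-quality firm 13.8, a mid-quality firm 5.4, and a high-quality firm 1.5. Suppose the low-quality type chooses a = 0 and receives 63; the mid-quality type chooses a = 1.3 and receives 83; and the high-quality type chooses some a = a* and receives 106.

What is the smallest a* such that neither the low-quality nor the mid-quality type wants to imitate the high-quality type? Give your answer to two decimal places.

5.56

Mid-quality type (on-path payoff 83 − 5.4×1.3 = 75.98) won't mimic when 75.98 ≥ 106 − 5.4·a*, i.e. a* ≥ 5.56.
Low-quality type (on-path payoff 63) won't mimic when 63 ≥ 106 − 13.8·a*, i.e. a* ≥ 3.12.
Both must hold, so a* = max(3.12, 5.56) = 5.56. The mid-quality type's constraint binds.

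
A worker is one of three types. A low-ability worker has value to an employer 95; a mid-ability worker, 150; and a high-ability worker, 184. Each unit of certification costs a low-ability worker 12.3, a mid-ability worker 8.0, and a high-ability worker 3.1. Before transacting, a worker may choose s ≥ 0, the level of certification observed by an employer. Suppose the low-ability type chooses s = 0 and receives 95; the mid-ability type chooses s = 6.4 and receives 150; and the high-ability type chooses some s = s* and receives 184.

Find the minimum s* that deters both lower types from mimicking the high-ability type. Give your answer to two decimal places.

Low-ability type (on-path payoff 95) won't mimic when 95 ≥ 184 − 12.3·s*, i.e. s* ≥ 7.24.
Mid-ability type (on-path payoff 150 − 8.0×6.4 = 98.8) won't mimic when 98.8 ≥ 184 − 8.0·s*, i.e. s* ≥ 10.65.
Both must hold, so s* = max(7.24, 10.65) = 10.65. The mid-ability type's constraint binds.

10.65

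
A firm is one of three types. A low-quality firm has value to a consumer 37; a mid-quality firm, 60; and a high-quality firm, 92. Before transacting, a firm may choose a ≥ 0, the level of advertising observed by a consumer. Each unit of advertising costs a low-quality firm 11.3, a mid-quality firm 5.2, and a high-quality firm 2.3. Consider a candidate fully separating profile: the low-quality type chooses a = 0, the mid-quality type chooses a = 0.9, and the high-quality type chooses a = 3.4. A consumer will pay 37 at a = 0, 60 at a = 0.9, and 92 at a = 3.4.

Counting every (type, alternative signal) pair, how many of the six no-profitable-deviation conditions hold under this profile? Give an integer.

Mid-quality (own payoff 60 − 5.2×0.9 = 55.32): to a=0 gives 37 → no gain ✓; to a=3.4 gives 92 − 5.2×3.4 = 74.32 → profitable ✗.
High-quality (own payoff 92 − 2.3×3.4 = 84.18): to a=0 gives 37 → no gain ✓; to a=0.9 gives 60 − 2.3×0.9 = 57.93 → no gain ✓.
Low-quality (own payoff 37): to a=0.9 gives 60 − 11.3×0.9 = 49.83 → profitable ✗; to a=3.4 gives 92 − 11.3×3.4 = 53.58 → profitable ✗.
3 of the 6 constraints hold; not an equilibrium.

3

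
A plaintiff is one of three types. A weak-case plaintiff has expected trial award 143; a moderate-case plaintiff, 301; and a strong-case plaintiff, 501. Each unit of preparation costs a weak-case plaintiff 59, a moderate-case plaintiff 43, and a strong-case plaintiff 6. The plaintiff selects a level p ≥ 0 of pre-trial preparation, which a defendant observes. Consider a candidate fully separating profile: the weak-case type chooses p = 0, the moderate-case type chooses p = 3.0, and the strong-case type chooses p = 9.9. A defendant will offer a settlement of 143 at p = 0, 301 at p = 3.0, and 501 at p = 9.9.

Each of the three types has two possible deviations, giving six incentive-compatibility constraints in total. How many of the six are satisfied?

Strong-case (own payoff 501 − 6×9.9 = 441.6): to p=0 gives 143 → no gain ✓; to p=3.0 gives 301 − 6×3.0 = 283 → no gain ✓.
Moderate-case (own payoff 301 − 43×3.0 = 172): to p=0 gives 143 → no gain ✓; to p=9.9 gives 501 − 43×9.9 = 75.3 → no gain ✓.
Weak-case (own payoff 143): to p=3.0 gives 301 − 59×3.0 = 124 → no gain ✓; to p=9.9 gives 501 − 59×9.9 = -83.1 → no gain ✓.
6 of the 6 constraints hold; this profile is a separating equilibrium.

6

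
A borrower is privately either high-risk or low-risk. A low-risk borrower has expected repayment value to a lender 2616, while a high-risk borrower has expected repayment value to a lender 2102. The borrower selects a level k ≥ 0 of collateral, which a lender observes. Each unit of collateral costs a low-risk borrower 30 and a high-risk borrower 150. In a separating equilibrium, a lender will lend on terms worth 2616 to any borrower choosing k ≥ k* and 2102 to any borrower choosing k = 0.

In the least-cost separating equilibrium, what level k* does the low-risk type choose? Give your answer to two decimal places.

A high-risk borrower choosing k = 0 receives 2102.
Imitating at k* instead would pay 2616 at cost 150·k*, netting 2616 − 150·k*.
Indifference: 2102 = 2616 − 150·k*, so k* = (2616 − 2102) / 150 ≈ 3.43.
This is the high-risk type's binding incentive-compatibility constraint; any k ≥ 3.43 sustains separation on that side.

3.43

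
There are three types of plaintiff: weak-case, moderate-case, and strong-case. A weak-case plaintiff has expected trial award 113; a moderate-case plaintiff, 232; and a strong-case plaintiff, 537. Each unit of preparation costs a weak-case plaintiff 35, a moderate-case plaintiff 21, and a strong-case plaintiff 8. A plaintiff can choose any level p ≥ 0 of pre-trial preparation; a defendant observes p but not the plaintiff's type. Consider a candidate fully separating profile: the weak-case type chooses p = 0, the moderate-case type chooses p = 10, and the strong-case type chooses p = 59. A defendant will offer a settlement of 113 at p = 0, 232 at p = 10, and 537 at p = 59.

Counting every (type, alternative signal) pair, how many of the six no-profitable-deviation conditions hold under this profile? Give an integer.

Strong-case (own payoff 537 − 8×59 = 65): to p=0 gives 113 → profitable ✗; to p=10 gives 232 − 8×10 = 152 → profitable ✗.
Weak-case (own payoff 113): to p=10 gives 232 − 35×10 = -118 → no gain ✓; to p=59 gives 537 − 35×59 = -1528 → no gain ✓.
Moderate-case (own payoff 232 − 21×10 = 22): to p=0 gives 113 → profitable ✗; to p=59 gives 537 − 21×59 = -702 → no gain ✓.
3 of the 6 constraints hold; not an equilibrium.

3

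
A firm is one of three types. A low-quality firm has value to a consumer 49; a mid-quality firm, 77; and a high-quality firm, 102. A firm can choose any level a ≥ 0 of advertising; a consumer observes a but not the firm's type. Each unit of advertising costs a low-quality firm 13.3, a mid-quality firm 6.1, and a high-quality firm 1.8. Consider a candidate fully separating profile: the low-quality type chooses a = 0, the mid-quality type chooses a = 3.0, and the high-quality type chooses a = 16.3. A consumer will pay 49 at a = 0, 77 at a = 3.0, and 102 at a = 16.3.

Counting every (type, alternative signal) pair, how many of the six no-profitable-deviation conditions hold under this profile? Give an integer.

6

Low-quality (own payoff 49): to a=3.0 gives 77 − 13.3×3.0 = 37.1 → no gain ✓; to a=16.3 gives 102 − 13.3×16.3 = -114.79 → no gain ✓.
High-quality (own payoff 102 − 1.8×16.3 = 72.66): to a=0 gives 49 → no gain ✓; to a=3.0 gives 77 − 1.8×3.0 = 71.6 → no gain ✓.
Mid-quality (own payoff 77 − 6.1×3.0 = 58.7): to a=0 gives 49 → no gain ✓; to a=16.3 gives 102 − 6.1×16.3 = 2.57 → no gain ✓.
6 of the 6 constraints hold; this profile is a separating equilibrium.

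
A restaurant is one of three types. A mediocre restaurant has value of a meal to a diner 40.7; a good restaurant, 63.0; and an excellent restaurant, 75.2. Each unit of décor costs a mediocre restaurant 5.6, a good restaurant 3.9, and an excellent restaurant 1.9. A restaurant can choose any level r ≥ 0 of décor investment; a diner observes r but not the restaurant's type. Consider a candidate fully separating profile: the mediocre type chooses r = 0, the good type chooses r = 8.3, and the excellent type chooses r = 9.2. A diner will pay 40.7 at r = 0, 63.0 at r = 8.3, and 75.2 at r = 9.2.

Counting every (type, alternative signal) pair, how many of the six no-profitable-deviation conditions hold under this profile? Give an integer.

4

Excellent (own payoff 75.2 − 1.9×9.2 = 57.72): to r=0 gives 40.7 → no gain ✓; to r=8.3 gives 63.0 − 1.9×8.3 = 47.23 → no gain ✓.
Mediocre (own payoff 40.7): to r=8.3 gives 63.0 − 5.6×8.3 = 16.52 → no gain ✓; to r=9.2 gives 75.2 − 5.6×9.2 = 23.68 → no gain ✓.
Good (own payoff 63.0 − 3.9×8.3 = 30.63): to r=0 gives 40.7 → profitable ✗; to r=9.2 gives 75.2 − 3.9×9.2 = 39.32 → profitable ✗.
4 of the 6 constraints hold; not an equilibrium.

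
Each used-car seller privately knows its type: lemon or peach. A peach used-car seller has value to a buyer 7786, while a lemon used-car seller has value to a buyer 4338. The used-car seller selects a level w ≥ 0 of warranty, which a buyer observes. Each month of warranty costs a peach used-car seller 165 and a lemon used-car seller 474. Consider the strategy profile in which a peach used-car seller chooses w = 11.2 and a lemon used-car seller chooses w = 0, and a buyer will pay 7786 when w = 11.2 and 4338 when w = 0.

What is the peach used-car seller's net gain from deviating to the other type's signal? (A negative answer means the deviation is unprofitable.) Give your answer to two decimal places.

Playing w = 11.2 the peach used-car seller receives 7786 − 165 × 11.2 = 5938.
Deviating to w = 0 yields 4338 instead.
Gain from deviating: 4338 − 5938 = -1600.00.
The gain is negative, so the peach type's incentive-compatibility constraint is satisfied.

-1600.00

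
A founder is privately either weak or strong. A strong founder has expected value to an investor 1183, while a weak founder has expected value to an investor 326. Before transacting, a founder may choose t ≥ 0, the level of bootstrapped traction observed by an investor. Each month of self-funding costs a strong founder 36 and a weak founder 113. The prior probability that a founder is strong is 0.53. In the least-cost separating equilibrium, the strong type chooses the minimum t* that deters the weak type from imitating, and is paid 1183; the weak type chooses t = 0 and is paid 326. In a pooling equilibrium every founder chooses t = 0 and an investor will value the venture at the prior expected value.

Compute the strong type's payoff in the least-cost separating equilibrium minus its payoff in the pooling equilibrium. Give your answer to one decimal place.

Least-cost separating signal: t* solves 326 = 1183 − 113·t*, so t* = (1183 − 326)/113 ≈ 7.5841.
Strong type's separating payoff: 1183 − 36 × t* = 1183 − 36 × (1183 − 326)/113 = 1183 − 30852/113 ≈ 909.973.
Pooling payoff: 0.53 × 1183 + 0.47 × 326 = 780.21.
Difference: 909.973 − 780.21 = 129.763, i.e. 129.8 to one decimal place.
The strong type prefers to separate.

129.8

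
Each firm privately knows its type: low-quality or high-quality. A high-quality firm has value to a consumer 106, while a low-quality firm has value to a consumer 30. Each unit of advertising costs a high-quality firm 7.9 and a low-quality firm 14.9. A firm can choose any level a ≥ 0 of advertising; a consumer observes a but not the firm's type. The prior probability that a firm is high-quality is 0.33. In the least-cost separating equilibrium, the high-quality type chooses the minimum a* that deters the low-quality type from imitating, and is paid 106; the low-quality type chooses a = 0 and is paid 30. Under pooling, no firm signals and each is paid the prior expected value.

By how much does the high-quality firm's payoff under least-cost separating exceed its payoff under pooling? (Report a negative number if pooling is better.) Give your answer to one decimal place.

10.6

Least-cost separating signal: a* solves 30 = 106 − 14.9·a*, so a* = (106 − 30)/14.9 ≈ 5.1007.
High-quality type's separating payoff: 106 − 7.9 × a* = 106 − 7.9 × (106 − 30)/14.9 = 106 − 600.4/14.9 ≈ 65.705.
Pooling payoff: 0.33 × 106 + 0.67 × 30 = 55.08.
Difference: 65.705 − 55.08 = 10.625, i.e. 10.6 to one decimal place.
The high-quality type prefers to separate.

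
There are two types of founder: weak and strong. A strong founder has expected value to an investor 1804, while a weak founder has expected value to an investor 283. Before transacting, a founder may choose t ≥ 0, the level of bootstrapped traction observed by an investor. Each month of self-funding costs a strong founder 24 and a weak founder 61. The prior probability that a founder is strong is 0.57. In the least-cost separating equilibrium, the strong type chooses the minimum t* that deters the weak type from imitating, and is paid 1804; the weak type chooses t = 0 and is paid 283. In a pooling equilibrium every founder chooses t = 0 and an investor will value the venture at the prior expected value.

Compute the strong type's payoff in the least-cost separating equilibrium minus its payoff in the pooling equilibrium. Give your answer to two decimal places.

55.60

Least-cost separating signal: t* solves 283 = 1804 − 61·t*, so t* = (1804 − 283)/61 ≈ 24.9344.
Strong type's separating payoff: 1804 − 24 × t* = 1804 − 24 × (1804 − 283)/61 = 1804 − 36504/61 ≈ 1205.5738.
Pooling payoff: 0.57 × 1804 + 0.43 × 283 = 1149.97.
Difference: 1205.5738 − 1149.97 = 55.6038, i.e. 55.60 to two decimal places.
The strong type prefers to separate.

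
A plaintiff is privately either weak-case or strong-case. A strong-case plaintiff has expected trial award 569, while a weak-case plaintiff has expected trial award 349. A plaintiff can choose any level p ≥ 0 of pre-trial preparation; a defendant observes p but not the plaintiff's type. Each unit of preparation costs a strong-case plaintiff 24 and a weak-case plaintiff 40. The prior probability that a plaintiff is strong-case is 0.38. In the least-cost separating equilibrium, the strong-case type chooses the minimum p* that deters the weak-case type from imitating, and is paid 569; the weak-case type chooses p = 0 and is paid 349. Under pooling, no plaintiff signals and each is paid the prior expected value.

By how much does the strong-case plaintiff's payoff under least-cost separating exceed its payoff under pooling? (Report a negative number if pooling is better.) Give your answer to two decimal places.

Least-cost separating signal: p* solves 349 = 569 − 40·p*, so p* = (569 − 349)/40 = 5.5.
Strong-case type's separating payoff: 569 − 24 × p* = 569 − 24 × (569 − 349)/40 = 569 − 5280/40 = 437.
Pooling payoff: 0.38 × 569 + 0.62 × 349 = 432.6.
Difference: 437 − 432.6 = 4.40.
The strong-case type prefers to separate.

4.40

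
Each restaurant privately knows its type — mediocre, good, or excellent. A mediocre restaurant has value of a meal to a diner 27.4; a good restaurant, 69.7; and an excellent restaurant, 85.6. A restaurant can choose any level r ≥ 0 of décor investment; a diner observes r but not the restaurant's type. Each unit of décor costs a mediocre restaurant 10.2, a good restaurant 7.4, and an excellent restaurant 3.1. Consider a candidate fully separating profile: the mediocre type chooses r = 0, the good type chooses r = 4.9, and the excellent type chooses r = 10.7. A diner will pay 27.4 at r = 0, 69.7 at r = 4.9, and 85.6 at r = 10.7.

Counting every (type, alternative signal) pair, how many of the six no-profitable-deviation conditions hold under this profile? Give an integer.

Good (own payoff 69.7 − 7.4×4.9 = 33.44): to r=0 gives 27.4 → no gain ✓; to r=10.7 gives 85.6 − 7.4×10.7 = 6.42 → no gain ✓.
Mediocre (own payoff 27.4): to r=4.9 gives 69.7 − 10.2×4.9 = 19.72 → no gain ✓; to r=10.7 gives 85.6 − 10.2×10.7 = -23.54 → no gain ✓.
Excellent (own payoff 85.6 − 3.1×10.7 = 52.43): to r=0 gives 27.4 → no gain ✓; to r=4.9 gives 69.7 − 3.1×4.9 = 54.51 → profitable ✗.
5 of the 6 constraints hold; not an equilibrium.

5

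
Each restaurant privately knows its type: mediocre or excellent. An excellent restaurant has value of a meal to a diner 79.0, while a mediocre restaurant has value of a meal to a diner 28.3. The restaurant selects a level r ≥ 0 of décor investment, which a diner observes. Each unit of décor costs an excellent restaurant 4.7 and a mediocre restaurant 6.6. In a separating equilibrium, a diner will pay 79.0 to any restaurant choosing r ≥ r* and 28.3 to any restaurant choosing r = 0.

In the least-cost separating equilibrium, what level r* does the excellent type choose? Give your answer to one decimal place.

A mediocre restaurant choosing r = 0 receives 28.3.
Imitating at r* instead would pay 79.0 at cost 6.6·r*, netting 79.0 − 6.6·r*.
Indifference: 28.3 = 79.0 − 6.6·r*, so r* = (79.0 − 28.3) / 6.6 ≈ 7.7.
This is the mediocre type's binding incentive-compatibility constraint; any r ≥ 7.7 sustains separation on that side.

7.7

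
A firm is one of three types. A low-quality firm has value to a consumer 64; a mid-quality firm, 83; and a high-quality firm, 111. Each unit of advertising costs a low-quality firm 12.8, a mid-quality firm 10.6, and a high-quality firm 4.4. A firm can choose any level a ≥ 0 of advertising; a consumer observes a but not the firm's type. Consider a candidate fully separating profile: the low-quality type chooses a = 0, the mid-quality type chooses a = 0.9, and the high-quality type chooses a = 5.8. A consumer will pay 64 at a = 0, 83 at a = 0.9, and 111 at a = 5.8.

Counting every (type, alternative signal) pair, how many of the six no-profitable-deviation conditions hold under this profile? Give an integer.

5

Low-quality (own payoff 64): to a=0.9 gives 83 − 12.8×0.9 = 71.48 → profitable ✗; to a=5.8 gives 111 − 12.8×5.8 = 36.76 → no gain ✓.
Mid-quality (own payoff 83 − 10.6×0.9 = 73.46): to a=0 gives 64 → no gain ✓; to a=5.8 gives 111 − 10.6×5.8 = 49.52 → no gain ✓.
High-quality (own payoff 111 − 4.4×5.8 = 85.48): to a=0 gives 64 → no gain ✓; to a=0.9 gives 83 − 4.4×0.9 = 79.04 → no gain ✓.
5 of the 6 constraints hold; not an equilibrium.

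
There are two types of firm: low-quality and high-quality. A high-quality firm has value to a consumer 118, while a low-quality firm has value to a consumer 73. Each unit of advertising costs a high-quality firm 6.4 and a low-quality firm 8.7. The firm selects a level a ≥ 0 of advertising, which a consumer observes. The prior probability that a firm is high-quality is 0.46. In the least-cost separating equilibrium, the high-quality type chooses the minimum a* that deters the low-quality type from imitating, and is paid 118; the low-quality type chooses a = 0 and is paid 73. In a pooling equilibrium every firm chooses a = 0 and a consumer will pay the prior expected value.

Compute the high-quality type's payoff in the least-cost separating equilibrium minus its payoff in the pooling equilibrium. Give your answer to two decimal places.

-8.80

Least-cost separating signal: a* solves 73 = 118 − 8.7·a*, so a* = (118 − 73)/8.7 ≈ 5.1724.
High-quality type's separating payoff: 118 − 6.4 × a* = 118 − 6.4 × (118 − 73)/8.7 = 118 − 288/8.7 ≈ 84.8966.
Pooling payoff: 0.46 × 118 + 0.54 × 73 = 93.7.
Difference: 84.8966 − 93.7 = -8.8034, i.e. -8.80 to two decimal places.
The high-quality type would prefer the pooling outcome.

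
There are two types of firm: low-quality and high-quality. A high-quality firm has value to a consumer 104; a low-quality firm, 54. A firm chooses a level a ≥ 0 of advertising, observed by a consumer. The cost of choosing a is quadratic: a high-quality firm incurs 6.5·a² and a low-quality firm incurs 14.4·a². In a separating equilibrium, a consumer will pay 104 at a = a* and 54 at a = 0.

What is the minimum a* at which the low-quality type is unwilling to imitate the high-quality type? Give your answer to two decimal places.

1.86

The low-quality type at a = 0 receives 54; imitating at a* yields 104 − 14.4·a*².
Indifference: 54 = 104 − 14.4·a*², so a*² = (104 − 54) / 14.4 ≈ 3.4722.
a* = √3.4722 ≈ 1.86.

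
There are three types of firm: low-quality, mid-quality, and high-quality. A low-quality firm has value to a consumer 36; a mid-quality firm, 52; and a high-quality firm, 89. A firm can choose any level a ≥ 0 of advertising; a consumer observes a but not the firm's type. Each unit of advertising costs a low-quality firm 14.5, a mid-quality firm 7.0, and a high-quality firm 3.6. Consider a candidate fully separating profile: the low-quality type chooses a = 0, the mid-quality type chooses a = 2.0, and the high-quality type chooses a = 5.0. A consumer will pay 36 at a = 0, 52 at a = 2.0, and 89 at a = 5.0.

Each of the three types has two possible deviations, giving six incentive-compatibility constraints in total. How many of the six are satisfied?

Low-quality (own payoff 36): to a=2.0 gives 52 − 14.5×2.0 = 23 → no gain ✓; to a=5.0 gives 89 − 14.5×5.0 = 16.5 → no gain ✓.
High-quality (own payoff 89 − 3.6×5.0 = 71): to a=0 gives 36 → no gain ✓; to a=2.0 gives 52 − 3.6×2.0 = 44.8 → no gain ✓.
Mid-quality (own payoff 52 − 7.0×2.0 = 38): to a=0 gives 36 → no gain ✓; to a=5.0 gives 89 − 7.0×5.0 = 54 → profitable ✗.
5 of the 6 constraints hold; not an equilibrium.

5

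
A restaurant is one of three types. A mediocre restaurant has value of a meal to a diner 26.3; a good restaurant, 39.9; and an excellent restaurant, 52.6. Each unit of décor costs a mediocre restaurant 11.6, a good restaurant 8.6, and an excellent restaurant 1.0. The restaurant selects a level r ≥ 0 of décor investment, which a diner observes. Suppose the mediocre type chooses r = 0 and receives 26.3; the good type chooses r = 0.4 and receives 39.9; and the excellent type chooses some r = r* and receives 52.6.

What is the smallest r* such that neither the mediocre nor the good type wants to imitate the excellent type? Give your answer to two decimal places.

2.27

Good type (on-path payoff 39.9 − 8.6×0.4 = 36.46) won't mimic when 36.46 ≥ 52.6 − 8.6·r*, i.e. r* ≥ 1.88.
Mediocre type (on-path payoff 26.3) won't mimic when 26.3 ≥ 52.6 − 11.6·r*, i.e. r* ≥ 2.27.
Both must hold, so r* = max(2.27, 1.88) = 2.27. The mediocre type's constraint binds.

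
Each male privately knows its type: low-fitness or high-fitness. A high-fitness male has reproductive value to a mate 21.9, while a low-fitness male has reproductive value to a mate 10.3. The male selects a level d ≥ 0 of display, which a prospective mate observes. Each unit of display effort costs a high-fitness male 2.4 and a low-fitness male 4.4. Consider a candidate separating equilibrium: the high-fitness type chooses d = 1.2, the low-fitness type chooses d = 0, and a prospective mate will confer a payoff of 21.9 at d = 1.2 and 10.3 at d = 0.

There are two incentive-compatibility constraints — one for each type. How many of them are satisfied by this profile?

High-fitness type: signal → 21.9 − 2.4 × 1.2 = 19.02; deviate to 0 → 10.3. IC holds (19.02 ≥ 10.3).
Low-fitness type: stay at 0 → 10.3; mimic → 21.9 − 4.4 × 1.2 = 16.62. IC fails (10.3 < 16.62).
1 of 2 constraints hold, so this profile is not an equilibrium.

1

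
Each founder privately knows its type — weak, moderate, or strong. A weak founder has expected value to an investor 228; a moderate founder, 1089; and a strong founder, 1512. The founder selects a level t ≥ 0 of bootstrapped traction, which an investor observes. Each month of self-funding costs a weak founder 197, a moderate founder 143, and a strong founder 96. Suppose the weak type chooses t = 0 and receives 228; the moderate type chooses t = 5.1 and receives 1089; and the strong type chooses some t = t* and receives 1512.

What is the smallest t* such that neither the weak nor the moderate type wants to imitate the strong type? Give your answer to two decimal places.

8.06

Moderate type (on-path payoff 1089 − 143×5.1 = 359.7) won't mimic when 359.7 ≥ 1512 − 143·t*, i.e. t* ≥ 8.06.
Weak type (on-path payoff 228) won't mimic when 228 ≥ 1512 − 197·t*, i.e. t* ≥ 6.52.
Both must hold, so t* = max(6.52, 8.06) = 8.06. The moderate type's constraint binds.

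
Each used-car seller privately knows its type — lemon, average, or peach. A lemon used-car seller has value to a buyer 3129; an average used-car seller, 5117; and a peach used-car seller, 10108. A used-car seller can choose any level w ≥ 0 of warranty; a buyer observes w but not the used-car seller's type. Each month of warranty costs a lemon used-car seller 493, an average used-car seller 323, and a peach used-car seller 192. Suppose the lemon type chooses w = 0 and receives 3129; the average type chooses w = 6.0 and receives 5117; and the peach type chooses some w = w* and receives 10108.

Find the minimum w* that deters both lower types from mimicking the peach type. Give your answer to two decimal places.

21.45

Average type (on-path payoff 5117 − 323×6.0 = 3179) won't mimic when 3179 ≥ 10108 − 323·w*, i.e. w* ≥ 21.45.
Lemon type (on-path payoff 3129) won't mimic when 3129 ≥ 10108 − 493·w*, i.e. w* ≥ 14.16.
Both must hold, so w* = max(14.16, 21.45) = 21.45. The average type's constraint binds.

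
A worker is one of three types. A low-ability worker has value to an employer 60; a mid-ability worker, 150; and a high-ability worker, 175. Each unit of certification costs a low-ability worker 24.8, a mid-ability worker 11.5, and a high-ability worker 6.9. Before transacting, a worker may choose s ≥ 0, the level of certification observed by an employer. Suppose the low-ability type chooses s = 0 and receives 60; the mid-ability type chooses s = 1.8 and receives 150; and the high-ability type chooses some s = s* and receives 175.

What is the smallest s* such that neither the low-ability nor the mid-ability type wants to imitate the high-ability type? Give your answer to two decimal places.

4.64

Low-ability type (on-path payoff 60) won't mimic when 60 ≥ 175 − 24.8·s*, i.e. s* ≥ 4.64.
Mid-ability type (on-path payoff 150 − 11.5×1.8 = 129.3) won't mimic when 129.3 ≥ 175 − 11.5·s*, i.e. s* ≥ 3.97.
Both must hold, so s* = max(4.64, 3.97) = 4.64. The low-ability type's constraint binds.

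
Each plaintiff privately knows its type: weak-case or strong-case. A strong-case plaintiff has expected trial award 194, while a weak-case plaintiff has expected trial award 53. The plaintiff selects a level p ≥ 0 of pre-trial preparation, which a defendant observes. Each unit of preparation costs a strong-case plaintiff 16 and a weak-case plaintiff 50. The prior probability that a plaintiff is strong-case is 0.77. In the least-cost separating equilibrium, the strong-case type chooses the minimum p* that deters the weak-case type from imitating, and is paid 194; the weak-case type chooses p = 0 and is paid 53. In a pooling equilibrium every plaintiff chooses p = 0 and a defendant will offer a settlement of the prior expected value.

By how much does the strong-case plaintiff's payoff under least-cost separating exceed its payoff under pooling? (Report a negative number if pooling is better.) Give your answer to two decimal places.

Least-cost separating signal: p* solves 53 = 194 − 50·p*, so p* = (194 − 53)/50 = 2.82.
Strong-case type's separating payoff: 194 − 16 × p* = 194 − 16 × (194 − 53)/50 = 194 − 2256/50 = 148.88.
Pooling payoff: 0.77 × 194 + 0.23 × 53 = 161.57.
Difference: 148.88 − 161.57 = -12.69.
The strong-case type would prefer the pooling outcome.

-12.69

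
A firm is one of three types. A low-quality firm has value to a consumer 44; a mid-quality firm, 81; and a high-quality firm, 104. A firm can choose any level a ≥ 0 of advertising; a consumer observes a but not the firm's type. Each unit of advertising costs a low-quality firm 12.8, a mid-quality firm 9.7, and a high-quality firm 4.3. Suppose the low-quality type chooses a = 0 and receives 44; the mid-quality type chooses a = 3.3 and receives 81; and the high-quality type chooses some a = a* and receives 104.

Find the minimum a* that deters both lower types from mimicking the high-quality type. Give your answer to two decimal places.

Low-quality type (on-path payoff 44) won't mimic when 44 ≥ 104 − 12.8·a*, i.e. a* ≥ 4.69.
Mid-quality type (on-path payoff 81 − 9.7×3.3 = 48.99) won't mimic when 48.99 ≥ 104 − 9.7·a*, i.e. a* ≥ 5.67.
Both must hold, so a* = max(4.69, 5.67) = 5.67. The mid-quality type's constraint binds.

5.67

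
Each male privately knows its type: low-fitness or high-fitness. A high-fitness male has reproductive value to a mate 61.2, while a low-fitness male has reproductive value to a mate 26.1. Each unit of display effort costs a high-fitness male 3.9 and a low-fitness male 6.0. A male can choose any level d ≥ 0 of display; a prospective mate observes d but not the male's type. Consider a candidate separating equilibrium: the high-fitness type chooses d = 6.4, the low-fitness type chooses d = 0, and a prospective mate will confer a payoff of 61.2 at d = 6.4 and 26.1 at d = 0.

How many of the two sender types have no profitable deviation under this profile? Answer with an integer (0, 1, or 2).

2

High-fitness type: signal → 61.2 − 3.9 × 6.4 = 36.24; deviate to 0 → 26.1. IC holds (36.24 ≥ 26.1).
Low-fitness type: stay at 0 → 26.1; mimic → 61.2 − 6.0 × 6.4 = 22.8. IC holds (26.1 ≥ 22.8).
2 of 2 constraints hold, so this is a separating equilibrium.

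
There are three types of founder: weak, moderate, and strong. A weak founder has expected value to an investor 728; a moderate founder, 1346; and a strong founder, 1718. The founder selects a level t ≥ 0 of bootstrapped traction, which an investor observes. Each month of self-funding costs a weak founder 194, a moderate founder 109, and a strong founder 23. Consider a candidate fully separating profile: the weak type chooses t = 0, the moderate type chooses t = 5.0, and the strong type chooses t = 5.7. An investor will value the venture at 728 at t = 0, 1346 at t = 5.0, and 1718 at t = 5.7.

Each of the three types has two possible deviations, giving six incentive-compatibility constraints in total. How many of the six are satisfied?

Moderate (own payoff 1346 − 109×5.0 = 801): to t=0 gives 728 → no gain ✓; to t=5.7 gives 1718 − 109×5.7 = 1096.7 → profitable ✗.
Weak (own payoff 728): to t=5.0 gives 1346 − 194×5.0 = 376 → no gain ✓; to t=5.7 gives 1718 − 194×5.7 = 612.2 → no gain ✓.
Strong (own payoff 1718 − 23×5.7 = 1586.9): to t=0 gives 728 → no gain ✓; to t=5.0 gives 1346 − 23×5.0 = 1231 → no gain ✓.
5 of the 6 constraints hold; not an equilibrium.

5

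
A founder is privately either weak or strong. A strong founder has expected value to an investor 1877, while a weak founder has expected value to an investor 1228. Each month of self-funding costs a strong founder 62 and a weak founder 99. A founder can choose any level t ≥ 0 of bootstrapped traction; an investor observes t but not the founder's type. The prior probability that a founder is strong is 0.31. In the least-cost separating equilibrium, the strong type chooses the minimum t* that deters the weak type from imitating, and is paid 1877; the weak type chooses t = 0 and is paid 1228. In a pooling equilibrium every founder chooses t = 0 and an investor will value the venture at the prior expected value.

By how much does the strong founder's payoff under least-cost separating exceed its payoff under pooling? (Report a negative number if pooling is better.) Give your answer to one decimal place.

41.4

Least-cost separating signal: t* solves 1228 = 1877 − 99·t*, so t* = (1877 − 1228)/99 ≈ 6.5556.
Strong type's separating payoff: 1877 − 62 × t* = 1877 − 62 × (1877 − 1228)/99 = 1877 − 40238/99 ≈ 1470.556.
Pooling payoff: 0.31 × 1877 + 0.69 × 1228 = 1429.19.
Difference: 1470.556 − 1429.19 = 41.366, i.e. 41.4 to one decimal place.
The strong type prefers to separate.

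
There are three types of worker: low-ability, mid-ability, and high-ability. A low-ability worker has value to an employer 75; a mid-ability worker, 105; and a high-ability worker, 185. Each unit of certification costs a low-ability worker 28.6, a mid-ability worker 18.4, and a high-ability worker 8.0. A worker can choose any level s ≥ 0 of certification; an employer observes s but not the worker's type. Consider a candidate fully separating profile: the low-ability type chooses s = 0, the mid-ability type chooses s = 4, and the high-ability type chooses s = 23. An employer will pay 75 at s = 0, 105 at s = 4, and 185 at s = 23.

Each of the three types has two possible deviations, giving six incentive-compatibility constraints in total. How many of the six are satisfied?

3

High-ability (own payoff 185 − 8.0×23 = 1): to s=0 gives 75 → profitable ✗; to s=4 gives 105 − 8.0×4 = 73 → profitable ✗.
Mid-ability (own payoff 105 − 18.4×4 = 31.4): to s=0 gives 75 → profitable ✗; to s=23 gives 185 − 18.4×23 = -238.2 → no gain ✓.
Low-ability (own payoff 75): to s=4 gives 105 − 28.6×4 = -9.4 → no gain ✓; to s=23 gives 185 − 28.6×23 = -472.8 → no gain ✓.
3 of the 6 constraints hold; not an equilibrium.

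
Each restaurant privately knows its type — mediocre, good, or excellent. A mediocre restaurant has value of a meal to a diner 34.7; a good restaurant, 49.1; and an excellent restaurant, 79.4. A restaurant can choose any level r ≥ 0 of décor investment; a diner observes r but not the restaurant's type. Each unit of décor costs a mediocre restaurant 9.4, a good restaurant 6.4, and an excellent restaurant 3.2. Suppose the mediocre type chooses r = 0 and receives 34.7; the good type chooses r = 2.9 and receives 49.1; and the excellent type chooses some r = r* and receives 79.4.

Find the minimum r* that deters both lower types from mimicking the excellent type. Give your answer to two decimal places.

Mediocre type (on-path payoff 34.7) won't mimic when 34.7 ≥ 79.4 − 9.4·r*, i.e. r* ≥ 4.76.
Good type (on-path payoff 49.1 − 6.4×2.9 = 30.54) won't mimic when 30.54 ≥ 79.4 − 6.4·r*, i.e. r* ≥ 7.63.
Both must hold, so r* = max(4.76, 7.63) = 7.63. The good type's constraint binds.

7.63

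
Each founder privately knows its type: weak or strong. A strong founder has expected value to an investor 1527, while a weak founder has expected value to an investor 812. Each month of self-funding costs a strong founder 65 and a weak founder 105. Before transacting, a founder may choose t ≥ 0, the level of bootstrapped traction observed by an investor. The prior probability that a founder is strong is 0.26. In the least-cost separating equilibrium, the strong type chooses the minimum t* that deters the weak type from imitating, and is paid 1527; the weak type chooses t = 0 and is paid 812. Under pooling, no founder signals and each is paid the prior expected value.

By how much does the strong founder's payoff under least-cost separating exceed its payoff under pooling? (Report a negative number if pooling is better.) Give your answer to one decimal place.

86.5

Least-cost separating signal: t* solves 812 = 1527 − 105·t*, so t* = (1527 − 812)/105 ≈ 6.8095.
Strong type's separating payoff: 1527 − 65 × t* = 1527 − 65 × (1527 − 812)/105 = 1527 − 46475/105 ≈ 1084.381.
Pooling payoff: 0.26 × 1527 + 0.74 × 812 = 997.9.
Difference: 1084.381 − 997.9 = 86.481, i.e. 86.5 to one decimal place.
The strong type prefers to separate.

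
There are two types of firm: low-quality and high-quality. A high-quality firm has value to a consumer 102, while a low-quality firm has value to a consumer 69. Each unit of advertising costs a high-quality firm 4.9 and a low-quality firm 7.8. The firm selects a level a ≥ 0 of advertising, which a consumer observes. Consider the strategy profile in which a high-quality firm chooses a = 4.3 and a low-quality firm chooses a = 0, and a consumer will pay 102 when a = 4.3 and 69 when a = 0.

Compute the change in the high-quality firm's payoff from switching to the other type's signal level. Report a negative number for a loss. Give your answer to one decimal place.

-11.9

Playing a = 4.3 the high-quality firm receives 102 − 4.9 × 4.3 = 80.93.
Deviating to a = 0 yields 69 instead.
Gain from deviating: 69 − 80.93 = -11.93, i.e. -11.9 to one decimal place.
The gain is negative, so the high-quality type's incentive-compatibility constraint is satisfied.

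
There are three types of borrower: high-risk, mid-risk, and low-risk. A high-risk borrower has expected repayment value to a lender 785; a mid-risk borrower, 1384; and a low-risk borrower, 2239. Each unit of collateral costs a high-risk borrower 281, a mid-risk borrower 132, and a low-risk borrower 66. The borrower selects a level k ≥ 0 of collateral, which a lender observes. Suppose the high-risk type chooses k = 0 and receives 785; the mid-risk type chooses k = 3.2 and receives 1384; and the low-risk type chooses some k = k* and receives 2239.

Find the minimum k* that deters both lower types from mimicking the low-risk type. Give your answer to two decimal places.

9.68

High-risk type (on-path payoff 785) won't mimic when 785 ≥ 2239 − 281·k*, i.e. k* ≥ 5.17.
Mid-risk type (on-path payoff 1384 − 132×3.2 = 961.6) won't mimic when 961.6 ≥ 2239 − 132·k*, i.e. k* ≥ 9.68.
Both must hold, so k* = max(5.17, 9.68) = 9.68. The mid-risk type's constraint binds.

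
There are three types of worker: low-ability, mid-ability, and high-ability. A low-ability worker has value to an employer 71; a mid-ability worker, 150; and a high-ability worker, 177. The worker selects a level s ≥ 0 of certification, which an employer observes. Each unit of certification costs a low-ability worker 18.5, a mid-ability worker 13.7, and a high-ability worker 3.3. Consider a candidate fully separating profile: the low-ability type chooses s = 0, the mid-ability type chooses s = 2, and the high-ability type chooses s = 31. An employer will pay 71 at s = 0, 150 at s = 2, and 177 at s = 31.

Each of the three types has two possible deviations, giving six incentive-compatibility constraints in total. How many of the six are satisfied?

4

High-ability (own payoff 177 − 3.3×31 = 74.7): to s=0 gives 71 → no gain ✓; to s=2 gives 150 − 3.3×2 = 143.4 → profitable ✗.
Mid-ability (own payoff 150 − 13.7×2 = 122.6): to s=0 gives 71 → no gain ✓; to s=31 gives 177 − 13.7×31 = -247.7 → no gain ✓.
Low-ability (own payoff 71): to s=2 gives 150 − 18.5×2 = 113 → profitable ✗; to s=31 gives 177 − 18.5×31 = -396.5 → no gain ✓.
4 of the 6 constraints hold; not an equilibrium.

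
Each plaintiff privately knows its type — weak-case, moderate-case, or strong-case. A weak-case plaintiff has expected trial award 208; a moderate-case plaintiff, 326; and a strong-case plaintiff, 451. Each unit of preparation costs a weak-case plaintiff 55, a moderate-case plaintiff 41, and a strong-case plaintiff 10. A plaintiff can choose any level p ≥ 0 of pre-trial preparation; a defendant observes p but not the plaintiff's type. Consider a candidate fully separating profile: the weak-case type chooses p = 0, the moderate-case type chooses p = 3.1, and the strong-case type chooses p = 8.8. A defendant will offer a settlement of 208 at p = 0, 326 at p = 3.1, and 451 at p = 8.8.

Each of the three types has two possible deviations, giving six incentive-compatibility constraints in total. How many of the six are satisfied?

Strong-case (own payoff 451 − 10×8.8 = 363): to p=0 gives 208 → no gain ✓; to p=3.1 gives 326 − 10×3.1 = 295 → no gain ✓.
Moderate-case (own payoff 326 − 41×3.1 = 198.9): to p=0 gives 208 → profitable ✗; to p=8.8 gives 451 − 41×8.8 = 90.2 → no gain ✓.
Weak-case (own payoff 208): to p=3.1 gives 326 − 55×3.1 = 155.5 → no gain ✓; to p=8.8 gives 451 − 55×8.8 = -33 → no gain ✓.
5 of the 6 constraints hold; not an equilibrium.

5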